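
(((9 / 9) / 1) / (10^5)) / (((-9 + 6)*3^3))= -1 / 8100000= -0.00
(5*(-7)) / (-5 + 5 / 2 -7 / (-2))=-35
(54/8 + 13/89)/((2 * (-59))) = -2455/42008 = -0.06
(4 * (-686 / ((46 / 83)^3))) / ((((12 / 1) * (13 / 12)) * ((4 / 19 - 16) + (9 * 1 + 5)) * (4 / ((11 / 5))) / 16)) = 81979389338 / 13444535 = 6097.60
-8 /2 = -4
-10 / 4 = -5 / 2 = -2.50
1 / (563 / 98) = 0.17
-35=-35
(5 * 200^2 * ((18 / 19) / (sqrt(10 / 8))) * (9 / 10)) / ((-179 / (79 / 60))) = -1706400 * sqrt(5) / 3401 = -1121.91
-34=-34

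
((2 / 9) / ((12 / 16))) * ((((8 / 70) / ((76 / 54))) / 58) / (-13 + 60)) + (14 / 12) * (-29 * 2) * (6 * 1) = -367996362 / 906395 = -406.00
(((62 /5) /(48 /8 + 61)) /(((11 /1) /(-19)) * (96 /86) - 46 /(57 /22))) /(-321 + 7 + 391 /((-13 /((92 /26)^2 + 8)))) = 166930257 /15454832145500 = 0.00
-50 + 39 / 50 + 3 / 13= -31843 / 650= -48.99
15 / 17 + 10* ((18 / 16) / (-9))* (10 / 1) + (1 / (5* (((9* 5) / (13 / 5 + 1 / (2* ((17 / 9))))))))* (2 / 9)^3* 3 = -107979229 / 9294750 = -11.62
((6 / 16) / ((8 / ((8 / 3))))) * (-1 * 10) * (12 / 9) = -5 / 3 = -1.67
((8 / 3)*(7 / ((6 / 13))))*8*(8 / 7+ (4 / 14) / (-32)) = 3302 / 9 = 366.89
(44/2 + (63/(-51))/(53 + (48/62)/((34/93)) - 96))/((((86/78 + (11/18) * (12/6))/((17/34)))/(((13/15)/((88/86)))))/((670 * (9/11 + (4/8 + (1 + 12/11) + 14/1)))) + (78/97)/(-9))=-4540191722989/18316481750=-247.87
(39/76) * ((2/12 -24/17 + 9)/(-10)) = -10283/25840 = -0.40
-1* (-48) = 48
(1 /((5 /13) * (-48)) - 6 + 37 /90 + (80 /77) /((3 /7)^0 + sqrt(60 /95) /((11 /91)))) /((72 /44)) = -30501807523 /8806462560 + 11440 * sqrt(57) /873657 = -3.36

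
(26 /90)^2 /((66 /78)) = 2197 /22275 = 0.10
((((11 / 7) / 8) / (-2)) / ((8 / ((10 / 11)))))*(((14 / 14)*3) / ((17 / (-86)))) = 645 / 3808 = 0.17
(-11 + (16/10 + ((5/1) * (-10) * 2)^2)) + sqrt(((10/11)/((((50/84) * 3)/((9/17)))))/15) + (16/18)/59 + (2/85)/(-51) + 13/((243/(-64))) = 2 * sqrt(3927)/935 + 206904280931/20716965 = 9987.32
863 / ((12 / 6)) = 431.50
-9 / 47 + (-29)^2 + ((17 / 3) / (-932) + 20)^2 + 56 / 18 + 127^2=17372.68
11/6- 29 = -163/6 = -27.17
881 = 881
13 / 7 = 1.86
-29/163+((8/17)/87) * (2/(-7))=-302845/1687539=-0.18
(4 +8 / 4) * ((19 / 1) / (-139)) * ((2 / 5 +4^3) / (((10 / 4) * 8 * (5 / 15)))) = -27531 / 3475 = -7.92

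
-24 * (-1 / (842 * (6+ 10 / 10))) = 12 / 2947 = 0.00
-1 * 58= -58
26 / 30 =13 / 15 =0.87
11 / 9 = 1.22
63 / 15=21 / 5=4.20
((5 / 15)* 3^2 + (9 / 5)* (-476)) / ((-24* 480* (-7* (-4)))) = 1423 / 537600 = 0.00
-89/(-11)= 89/11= 8.09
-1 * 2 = -2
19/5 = 3.80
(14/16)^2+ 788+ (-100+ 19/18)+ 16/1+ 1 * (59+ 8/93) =13658183/17856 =764.91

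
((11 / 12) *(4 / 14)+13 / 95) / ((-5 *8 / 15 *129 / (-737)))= 27269 / 31920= 0.85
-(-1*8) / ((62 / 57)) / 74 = 114 / 1147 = 0.10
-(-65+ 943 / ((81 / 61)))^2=-2730898564 / 6561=-416232.06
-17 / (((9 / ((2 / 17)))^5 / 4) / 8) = -1024 / 4931831529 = -0.00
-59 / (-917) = 59 / 917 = 0.06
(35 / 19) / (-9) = -35 / 171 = -0.20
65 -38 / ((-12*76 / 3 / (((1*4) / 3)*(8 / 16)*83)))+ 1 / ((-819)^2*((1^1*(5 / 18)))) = 107197553 / 1490580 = 71.92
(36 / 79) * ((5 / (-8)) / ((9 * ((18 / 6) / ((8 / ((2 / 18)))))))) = -60 / 79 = -0.76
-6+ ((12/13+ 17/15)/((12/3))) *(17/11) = -44663/8580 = -5.21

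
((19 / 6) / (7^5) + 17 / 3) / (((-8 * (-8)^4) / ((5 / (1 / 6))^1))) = -2857285 / 550731776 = -0.01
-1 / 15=-0.07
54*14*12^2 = 108864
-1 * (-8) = 8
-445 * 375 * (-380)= 63412500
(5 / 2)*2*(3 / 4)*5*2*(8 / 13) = 300 / 13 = 23.08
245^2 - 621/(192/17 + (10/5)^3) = 19677643/328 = 59992.81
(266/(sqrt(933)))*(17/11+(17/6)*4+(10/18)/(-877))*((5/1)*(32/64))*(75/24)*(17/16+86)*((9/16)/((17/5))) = 16183826115625*sqrt(933)/39170833152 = 12620.00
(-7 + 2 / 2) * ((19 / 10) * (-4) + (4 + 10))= -192 / 5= -38.40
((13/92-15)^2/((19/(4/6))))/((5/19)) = 1868689/63480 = 29.44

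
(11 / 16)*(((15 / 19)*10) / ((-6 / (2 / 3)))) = -275 / 456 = -0.60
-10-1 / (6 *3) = -181 / 18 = -10.06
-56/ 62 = -28/ 31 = -0.90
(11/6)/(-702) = -0.00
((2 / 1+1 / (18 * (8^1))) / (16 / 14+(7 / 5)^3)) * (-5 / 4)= -1264375 / 1958976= -0.65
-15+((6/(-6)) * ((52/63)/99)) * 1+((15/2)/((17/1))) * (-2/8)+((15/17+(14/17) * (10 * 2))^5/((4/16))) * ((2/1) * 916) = 816885657573419359253/70845184872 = 11530574153.34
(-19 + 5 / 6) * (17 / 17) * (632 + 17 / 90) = -6201773 / 540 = -11484.76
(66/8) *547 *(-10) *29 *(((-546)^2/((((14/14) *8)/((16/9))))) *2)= -173397183960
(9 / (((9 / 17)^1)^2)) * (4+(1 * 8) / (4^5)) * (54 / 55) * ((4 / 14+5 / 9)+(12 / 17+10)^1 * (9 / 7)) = 45474201 / 24640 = 1845.54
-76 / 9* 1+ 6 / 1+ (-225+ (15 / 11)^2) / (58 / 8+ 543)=-6831062 / 2396889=-2.85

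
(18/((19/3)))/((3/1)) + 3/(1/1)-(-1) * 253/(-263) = 14918/4997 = 2.99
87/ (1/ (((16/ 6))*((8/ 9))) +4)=5568/ 283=19.67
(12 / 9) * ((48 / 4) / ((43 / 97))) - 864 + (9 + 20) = -34353 / 43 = -798.91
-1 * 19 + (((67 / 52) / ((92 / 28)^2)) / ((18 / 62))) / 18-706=-3230712827 / 4456296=-724.98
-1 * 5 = -5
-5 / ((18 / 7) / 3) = -35 / 6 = -5.83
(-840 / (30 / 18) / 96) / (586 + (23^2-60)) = -21 / 4220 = -0.00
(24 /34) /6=2 /17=0.12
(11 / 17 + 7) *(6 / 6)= 7.65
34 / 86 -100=-4283 / 43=-99.60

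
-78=-78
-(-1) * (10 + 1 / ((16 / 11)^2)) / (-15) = -2681 / 3840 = -0.70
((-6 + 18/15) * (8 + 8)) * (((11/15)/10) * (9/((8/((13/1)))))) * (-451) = 4643496/125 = 37147.97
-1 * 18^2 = -324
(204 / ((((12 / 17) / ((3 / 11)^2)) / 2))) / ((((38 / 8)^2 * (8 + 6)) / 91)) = 541008 / 43681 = 12.39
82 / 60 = 41 / 30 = 1.37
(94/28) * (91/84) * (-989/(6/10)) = -3021395/504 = -5994.83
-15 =-15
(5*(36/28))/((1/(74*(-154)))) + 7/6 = -439553/6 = -73258.83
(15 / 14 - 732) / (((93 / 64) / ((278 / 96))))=-1456.62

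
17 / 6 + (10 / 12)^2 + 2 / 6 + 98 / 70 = 5.26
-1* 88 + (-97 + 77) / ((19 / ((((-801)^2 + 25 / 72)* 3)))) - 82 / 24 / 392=-181093430107 / 89376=-2026197.53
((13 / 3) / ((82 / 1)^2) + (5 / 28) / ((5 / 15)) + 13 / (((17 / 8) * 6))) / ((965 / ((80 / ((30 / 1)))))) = 2490032 / 579112905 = 0.00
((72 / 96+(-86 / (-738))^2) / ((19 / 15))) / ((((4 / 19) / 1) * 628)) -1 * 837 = -837.00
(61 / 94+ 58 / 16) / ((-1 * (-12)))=1607 / 4512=0.36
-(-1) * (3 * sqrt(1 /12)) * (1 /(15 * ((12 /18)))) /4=sqrt(3) /80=0.02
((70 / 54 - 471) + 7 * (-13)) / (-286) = 15139 / 7722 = 1.96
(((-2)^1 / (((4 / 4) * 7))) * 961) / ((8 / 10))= -4805 / 14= -343.21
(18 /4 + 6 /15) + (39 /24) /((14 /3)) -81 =-42421 /560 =-75.75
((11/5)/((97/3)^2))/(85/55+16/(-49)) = 5929/3434285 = 0.00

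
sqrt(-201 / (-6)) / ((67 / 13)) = 13*sqrt(134) / 134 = 1.12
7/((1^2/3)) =21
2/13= 0.15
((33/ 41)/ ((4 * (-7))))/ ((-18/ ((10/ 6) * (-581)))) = -4565/ 2952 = -1.55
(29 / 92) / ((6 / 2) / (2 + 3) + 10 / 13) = 1885 / 8188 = 0.23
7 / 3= 2.33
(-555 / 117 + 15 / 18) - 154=-12317 / 78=-157.91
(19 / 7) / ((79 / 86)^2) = 3.22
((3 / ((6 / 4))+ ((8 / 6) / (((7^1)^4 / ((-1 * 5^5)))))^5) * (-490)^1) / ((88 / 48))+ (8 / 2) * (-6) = 5293112800209494308864 / 1450916515738210059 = 3648.12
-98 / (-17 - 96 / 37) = 5.00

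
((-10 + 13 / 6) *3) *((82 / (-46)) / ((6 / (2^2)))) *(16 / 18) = 24.82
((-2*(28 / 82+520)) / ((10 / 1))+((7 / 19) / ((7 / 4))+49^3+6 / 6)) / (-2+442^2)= 7384552 / 12273145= 0.60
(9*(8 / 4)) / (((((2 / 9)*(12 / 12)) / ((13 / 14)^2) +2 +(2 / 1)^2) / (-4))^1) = -54756 / 4759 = -11.51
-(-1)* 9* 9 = 81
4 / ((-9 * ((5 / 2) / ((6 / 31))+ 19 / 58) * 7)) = -464 / 96789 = -0.00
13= 13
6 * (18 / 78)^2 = 54 / 169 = 0.32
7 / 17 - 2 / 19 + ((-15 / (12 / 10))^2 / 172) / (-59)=3816733 / 13111216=0.29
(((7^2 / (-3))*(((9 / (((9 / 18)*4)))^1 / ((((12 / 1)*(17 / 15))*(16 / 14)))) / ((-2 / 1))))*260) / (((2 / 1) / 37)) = 11372.91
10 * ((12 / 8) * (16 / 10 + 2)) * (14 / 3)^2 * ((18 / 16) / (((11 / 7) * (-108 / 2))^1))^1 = -343 / 22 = -15.59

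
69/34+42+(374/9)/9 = 133973/2754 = 48.65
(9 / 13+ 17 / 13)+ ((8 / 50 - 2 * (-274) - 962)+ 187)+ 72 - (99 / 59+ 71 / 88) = -155.32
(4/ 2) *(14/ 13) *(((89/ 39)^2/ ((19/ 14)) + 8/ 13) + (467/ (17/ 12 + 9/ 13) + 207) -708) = -10462833044/ 17657289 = -592.55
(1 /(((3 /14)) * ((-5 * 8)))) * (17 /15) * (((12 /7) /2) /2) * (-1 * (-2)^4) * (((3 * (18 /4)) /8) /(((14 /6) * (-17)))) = -27 /700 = -0.04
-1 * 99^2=-9801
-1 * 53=-53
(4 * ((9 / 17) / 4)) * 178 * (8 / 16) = 801 / 17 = 47.12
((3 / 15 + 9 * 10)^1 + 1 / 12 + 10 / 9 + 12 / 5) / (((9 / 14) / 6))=118181 / 135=875.41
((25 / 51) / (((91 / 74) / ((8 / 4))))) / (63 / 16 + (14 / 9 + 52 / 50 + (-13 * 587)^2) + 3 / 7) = 120000 / 8765042967889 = 0.00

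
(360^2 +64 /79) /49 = 10238464 /3871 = 2644.91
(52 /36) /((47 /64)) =832 /423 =1.97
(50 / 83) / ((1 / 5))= 3.01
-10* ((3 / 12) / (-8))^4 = -5 / 524288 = -0.00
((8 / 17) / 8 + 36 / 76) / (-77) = -172 / 24871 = -0.01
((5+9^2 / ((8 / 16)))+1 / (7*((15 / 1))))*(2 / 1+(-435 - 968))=-8189312 / 35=-233980.34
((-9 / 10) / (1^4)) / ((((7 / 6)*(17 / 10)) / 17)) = -54 / 7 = -7.71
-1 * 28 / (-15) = 1.87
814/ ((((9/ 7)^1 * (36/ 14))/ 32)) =638176/ 81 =7878.72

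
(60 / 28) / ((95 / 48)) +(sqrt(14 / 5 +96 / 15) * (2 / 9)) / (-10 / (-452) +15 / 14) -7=-787 / 133 +1582 * sqrt(230) / 38925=-5.30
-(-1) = 1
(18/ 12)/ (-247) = -3/ 494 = -0.01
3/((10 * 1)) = 3/10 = 0.30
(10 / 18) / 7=5 / 63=0.08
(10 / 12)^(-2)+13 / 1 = 361 / 25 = 14.44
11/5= 2.20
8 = 8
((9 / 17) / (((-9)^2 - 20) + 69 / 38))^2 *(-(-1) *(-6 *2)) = -1403568 / 1646655241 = -0.00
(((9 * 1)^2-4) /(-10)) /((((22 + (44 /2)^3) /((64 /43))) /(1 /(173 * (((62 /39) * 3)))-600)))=0.64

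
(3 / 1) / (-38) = -3 / 38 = -0.08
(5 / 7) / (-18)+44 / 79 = 5149 / 9954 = 0.52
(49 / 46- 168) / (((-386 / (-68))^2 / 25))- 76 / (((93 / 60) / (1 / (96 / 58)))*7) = -74596251935 / 557729277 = -133.75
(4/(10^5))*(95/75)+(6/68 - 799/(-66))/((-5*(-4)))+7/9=291904409/210375000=1.39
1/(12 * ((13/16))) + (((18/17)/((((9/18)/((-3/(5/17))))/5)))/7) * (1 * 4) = -16820/273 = -61.61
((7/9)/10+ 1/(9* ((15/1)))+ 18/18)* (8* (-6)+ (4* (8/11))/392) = -3789662/72765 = -52.08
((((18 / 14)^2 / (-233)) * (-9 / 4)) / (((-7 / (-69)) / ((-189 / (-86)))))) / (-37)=-1358127 / 145315576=-0.01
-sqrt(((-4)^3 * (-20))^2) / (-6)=640 / 3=213.33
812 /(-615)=-812 /615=-1.32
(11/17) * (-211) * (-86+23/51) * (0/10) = 0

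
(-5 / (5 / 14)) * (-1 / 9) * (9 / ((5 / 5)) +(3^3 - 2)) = 476 / 9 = 52.89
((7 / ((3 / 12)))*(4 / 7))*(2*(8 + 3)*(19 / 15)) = 6688 / 15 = 445.87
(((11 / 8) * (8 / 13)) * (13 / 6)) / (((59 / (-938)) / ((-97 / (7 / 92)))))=6576988 / 177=37158.12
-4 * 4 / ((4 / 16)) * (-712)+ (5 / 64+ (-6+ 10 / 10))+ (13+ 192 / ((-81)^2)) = 6379196599 / 139968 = 45576.11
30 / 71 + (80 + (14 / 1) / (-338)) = 964493 / 11999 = 80.38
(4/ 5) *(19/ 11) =76/ 55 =1.38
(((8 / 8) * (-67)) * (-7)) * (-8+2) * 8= -22512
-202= -202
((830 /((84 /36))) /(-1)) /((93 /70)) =-8300 /31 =-267.74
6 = 6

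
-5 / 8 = -0.62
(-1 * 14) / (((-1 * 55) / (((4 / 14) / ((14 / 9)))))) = 18 / 385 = 0.05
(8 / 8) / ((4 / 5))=1.25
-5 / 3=-1.67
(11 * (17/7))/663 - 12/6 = -535/273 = -1.96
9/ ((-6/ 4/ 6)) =-36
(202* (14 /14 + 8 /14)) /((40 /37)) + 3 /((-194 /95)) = 292.15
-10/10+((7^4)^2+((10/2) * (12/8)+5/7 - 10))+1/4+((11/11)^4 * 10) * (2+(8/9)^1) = 1452736493/252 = 5764827.35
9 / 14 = 0.64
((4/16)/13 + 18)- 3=781/52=15.02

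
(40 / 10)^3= 64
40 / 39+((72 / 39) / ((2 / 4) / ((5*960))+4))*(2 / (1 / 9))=13977640 / 1497639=9.33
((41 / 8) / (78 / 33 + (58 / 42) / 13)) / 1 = 123123 / 59336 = 2.08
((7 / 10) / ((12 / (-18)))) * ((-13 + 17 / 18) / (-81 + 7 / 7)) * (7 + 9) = -1519 / 600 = -2.53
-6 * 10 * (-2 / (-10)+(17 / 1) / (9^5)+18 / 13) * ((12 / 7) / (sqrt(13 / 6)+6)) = -389321728 / 13466817+97330432 * sqrt(78) / 121201353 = -21.82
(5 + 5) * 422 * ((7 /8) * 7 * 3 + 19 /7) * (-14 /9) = -1245955 /9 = -138439.44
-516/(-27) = 172/9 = 19.11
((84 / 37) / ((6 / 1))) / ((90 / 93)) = 0.39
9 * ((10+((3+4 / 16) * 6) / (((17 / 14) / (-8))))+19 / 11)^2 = 4289333049 / 34969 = 122661.02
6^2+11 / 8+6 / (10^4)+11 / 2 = 107189 / 2500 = 42.88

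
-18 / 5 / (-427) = 18 / 2135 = 0.01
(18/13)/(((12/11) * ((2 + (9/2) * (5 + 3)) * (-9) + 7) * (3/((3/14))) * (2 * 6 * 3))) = -11/1463280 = -0.00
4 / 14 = 2 / 7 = 0.29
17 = 17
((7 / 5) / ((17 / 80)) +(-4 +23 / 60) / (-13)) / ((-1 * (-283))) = 91049 / 3752580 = 0.02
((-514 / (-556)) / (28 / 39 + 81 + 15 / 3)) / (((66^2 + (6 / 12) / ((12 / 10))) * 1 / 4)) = 0.00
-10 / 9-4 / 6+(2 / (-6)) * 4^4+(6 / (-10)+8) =-3587 / 45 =-79.71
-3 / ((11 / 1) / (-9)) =27 / 11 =2.45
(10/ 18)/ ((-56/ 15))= -25/ 168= -0.15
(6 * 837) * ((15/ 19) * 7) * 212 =111789720/ 19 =5883669.47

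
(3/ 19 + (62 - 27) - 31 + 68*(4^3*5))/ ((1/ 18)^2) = 133980156/ 19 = 7051587.16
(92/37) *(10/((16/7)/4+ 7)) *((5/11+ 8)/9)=199640/64713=3.09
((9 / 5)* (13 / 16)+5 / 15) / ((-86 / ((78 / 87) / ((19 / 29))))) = -5603 / 196080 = -0.03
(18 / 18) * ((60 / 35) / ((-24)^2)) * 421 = 421 / 336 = 1.25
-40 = -40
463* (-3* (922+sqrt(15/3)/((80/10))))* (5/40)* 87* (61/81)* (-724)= 148247507* sqrt(5)/144+68342100727/9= 7595868771.77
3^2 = 9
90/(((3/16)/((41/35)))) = 3936/7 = 562.29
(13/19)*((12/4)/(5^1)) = 0.41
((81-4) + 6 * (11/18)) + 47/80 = 19501/240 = 81.25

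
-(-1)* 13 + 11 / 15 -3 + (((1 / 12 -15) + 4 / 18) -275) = -278.96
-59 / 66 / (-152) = 59 / 10032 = 0.01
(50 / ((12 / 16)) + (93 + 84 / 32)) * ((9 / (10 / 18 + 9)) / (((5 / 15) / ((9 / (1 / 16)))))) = 2839455 / 43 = 66033.84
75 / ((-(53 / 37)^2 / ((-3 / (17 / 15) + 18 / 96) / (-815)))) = -13737915 / 124539824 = -0.11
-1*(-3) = 3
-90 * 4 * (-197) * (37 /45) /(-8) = -7289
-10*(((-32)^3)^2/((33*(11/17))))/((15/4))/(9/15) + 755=-730141973735/3267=-223490044.00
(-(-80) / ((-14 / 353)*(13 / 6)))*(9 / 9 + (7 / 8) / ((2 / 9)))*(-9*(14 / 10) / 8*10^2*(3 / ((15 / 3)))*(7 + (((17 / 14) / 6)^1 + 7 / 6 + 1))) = 2962854315 / 728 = 4069854.83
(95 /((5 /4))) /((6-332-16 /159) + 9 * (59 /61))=-737124 /3078421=-0.24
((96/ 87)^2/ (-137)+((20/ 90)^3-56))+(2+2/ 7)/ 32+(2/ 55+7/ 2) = -1694159228603/ 32337379305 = -52.39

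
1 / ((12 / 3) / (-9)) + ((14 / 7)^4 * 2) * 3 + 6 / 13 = 4899 / 52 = 94.21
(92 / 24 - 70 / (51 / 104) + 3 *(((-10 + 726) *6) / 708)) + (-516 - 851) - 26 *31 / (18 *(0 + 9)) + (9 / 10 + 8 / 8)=-605578694 / 406215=-1490.78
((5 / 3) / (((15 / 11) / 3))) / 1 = 3.67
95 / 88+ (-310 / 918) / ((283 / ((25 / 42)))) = 1.08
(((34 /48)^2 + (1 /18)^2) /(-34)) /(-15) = 2617 /2643840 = 0.00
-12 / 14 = -6 / 7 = -0.86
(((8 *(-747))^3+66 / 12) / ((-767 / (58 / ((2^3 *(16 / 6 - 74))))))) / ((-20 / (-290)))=-1076909015144343 / 2626208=-410062346.60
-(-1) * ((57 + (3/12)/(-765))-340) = -283.00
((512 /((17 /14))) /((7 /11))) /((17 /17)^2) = 11264 /17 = 662.59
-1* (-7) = 7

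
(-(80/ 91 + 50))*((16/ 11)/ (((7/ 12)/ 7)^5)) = -18433474560/ 1001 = -18415059.50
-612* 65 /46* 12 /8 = -29835 /23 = -1297.17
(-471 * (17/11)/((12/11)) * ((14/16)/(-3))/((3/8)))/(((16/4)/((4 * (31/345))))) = 579173/12420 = 46.63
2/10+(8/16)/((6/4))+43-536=-7387/15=-492.47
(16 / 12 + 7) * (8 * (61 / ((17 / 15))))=61000 / 17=3588.24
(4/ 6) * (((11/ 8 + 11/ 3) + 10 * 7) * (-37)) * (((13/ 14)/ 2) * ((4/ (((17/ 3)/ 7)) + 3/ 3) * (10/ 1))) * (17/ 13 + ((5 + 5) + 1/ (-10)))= -9806101009/ 17136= -572251.46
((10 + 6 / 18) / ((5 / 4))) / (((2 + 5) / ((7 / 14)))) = 62 / 105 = 0.59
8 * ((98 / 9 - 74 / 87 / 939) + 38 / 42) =53949544 / 571851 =94.34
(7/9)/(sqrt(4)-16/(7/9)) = -49/1170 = -0.04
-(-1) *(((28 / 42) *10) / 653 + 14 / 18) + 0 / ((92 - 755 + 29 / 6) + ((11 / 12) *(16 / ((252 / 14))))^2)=0.79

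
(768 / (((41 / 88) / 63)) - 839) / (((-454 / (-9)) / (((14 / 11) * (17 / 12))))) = 1507751301 / 409508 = 3681.86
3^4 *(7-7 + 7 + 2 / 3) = 621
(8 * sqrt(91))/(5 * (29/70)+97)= 112 * sqrt(91)/1387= 0.77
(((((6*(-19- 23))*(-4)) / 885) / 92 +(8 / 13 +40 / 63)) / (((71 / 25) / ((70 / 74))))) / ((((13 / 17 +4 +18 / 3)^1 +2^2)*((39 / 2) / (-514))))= -3065568268400 / 4082856449607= -0.75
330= 330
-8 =-8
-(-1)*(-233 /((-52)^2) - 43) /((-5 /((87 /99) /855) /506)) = 575621 /128440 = 4.48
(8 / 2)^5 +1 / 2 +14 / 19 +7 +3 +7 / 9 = 354317 / 342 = 1036.01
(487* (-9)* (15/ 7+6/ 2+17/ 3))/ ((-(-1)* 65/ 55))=-3648117/ 91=-40089.20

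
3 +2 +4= 9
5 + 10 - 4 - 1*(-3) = 14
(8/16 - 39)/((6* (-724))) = 77/8688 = 0.01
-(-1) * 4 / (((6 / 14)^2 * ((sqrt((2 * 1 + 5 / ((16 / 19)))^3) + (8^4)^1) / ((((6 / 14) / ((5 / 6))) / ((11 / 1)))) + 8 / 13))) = 427913952886784 / 1721397481613524521-207308541440 * sqrt(127) / 1721397481613524521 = 0.00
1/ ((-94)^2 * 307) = 1/ 2712652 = 0.00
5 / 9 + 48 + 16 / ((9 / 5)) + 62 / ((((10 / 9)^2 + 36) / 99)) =3016937 / 13572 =222.29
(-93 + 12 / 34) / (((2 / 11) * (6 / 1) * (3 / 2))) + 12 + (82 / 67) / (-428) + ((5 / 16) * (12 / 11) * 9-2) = -233545509 / 5362412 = -43.55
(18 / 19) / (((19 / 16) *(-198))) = -16 / 3971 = -0.00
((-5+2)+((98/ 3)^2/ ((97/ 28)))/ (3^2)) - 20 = 88201/ 7857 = 11.23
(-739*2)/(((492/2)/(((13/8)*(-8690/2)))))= 41742415/984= 42421.15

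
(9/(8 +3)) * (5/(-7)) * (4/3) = -60/77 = -0.78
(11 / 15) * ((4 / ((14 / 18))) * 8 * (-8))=-8448 / 35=-241.37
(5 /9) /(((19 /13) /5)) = 325 /171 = 1.90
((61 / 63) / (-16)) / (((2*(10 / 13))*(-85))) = 793 / 1713600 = 0.00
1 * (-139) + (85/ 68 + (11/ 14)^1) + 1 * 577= 12321/ 28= 440.04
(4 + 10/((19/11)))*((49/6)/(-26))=-1519/494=-3.07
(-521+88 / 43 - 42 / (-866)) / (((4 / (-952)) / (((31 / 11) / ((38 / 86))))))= 71282487976 / 90497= 787677.91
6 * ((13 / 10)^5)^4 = 57014891324642398316403 / 50000000000000000000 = 1140.30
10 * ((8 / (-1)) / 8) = -10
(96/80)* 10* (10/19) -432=-8088/19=-425.68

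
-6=-6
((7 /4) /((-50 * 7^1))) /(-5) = 1 /1000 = 0.00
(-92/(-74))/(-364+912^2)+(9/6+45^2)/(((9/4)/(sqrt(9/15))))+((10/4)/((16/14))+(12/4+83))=10850964099/123044240+2702 * sqrt(15)/15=785.84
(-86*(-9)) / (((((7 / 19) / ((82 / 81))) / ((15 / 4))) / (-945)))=-7536825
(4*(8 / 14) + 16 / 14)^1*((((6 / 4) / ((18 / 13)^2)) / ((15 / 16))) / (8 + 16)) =338 / 2835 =0.12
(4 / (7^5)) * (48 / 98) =96 / 823543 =0.00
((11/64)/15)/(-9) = -11/8640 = -0.00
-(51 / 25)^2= -2601 / 625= -4.16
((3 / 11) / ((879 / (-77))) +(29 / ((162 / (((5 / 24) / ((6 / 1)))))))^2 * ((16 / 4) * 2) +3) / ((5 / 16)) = 59323478981 / 6228488520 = 9.52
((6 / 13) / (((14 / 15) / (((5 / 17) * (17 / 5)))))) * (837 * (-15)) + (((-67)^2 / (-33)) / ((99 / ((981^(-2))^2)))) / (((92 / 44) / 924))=-108311758226580881797 / 17445674584924677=-6208.52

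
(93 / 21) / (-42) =-31 / 294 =-0.11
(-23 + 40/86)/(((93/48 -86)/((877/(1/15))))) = 40791024/11567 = 3526.50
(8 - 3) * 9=45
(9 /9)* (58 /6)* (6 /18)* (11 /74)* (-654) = -34771 /111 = -313.25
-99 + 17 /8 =-775 /8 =-96.88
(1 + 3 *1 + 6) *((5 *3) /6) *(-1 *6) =-150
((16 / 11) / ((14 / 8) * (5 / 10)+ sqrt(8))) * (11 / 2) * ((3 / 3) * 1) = 2.16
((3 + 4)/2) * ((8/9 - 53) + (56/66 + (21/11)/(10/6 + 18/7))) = -1566971/8811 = -177.84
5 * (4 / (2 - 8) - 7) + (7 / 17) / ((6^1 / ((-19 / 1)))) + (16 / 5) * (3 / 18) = -19943 / 510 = -39.10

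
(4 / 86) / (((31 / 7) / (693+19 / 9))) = 87584 / 11997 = 7.30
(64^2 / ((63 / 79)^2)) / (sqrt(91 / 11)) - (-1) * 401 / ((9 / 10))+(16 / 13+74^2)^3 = 25563136 * sqrt(1001) / 361179+3249044691088946 / 19773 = 164317237412.95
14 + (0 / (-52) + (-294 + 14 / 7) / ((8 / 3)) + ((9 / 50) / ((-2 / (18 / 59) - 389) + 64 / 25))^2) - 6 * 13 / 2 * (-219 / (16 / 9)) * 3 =447780937557137 / 31275215104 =14317.44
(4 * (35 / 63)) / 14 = 10 / 63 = 0.16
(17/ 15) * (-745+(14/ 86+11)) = -107287/ 129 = -831.68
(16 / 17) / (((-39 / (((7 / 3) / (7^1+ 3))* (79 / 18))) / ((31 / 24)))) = -17143 / 537030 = -0.03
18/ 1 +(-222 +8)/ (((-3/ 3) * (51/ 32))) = 7766/ 51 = 152.27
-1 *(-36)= 36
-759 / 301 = -2.52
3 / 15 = 1 / 5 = 0.20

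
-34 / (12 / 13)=-36.83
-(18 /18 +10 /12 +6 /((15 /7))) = -139 /30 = -4.63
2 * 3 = 6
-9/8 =-1.12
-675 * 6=-4050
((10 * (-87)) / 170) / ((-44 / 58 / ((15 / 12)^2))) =63075 / 5984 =10.54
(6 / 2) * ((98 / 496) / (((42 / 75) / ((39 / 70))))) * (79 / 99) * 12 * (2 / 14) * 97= 78.25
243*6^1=1458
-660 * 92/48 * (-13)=16445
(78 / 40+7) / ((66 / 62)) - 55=-30751 / 660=-46.59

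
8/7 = 1.14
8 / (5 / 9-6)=-72 / 49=-1.47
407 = 407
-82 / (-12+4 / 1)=41 / 4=10.25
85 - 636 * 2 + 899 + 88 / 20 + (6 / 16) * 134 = -4667 / 20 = -233.35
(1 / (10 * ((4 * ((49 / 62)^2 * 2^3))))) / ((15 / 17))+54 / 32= 2439181 / 1440600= 1.69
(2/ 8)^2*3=3/ 16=0.19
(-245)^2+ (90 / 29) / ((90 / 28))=1740753 / 29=60025.97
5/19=0.26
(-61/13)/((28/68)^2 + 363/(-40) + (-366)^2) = -0.00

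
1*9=9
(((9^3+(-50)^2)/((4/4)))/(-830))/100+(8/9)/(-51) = -2146111/38097000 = -0.06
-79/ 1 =-79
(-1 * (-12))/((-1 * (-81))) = 4/27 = 0.15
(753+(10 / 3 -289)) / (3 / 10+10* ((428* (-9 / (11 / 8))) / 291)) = -14959340 / 3071997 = -4.87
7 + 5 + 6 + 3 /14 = 255 /14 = 18.21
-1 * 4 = -4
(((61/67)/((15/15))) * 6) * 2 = 732/67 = 10.93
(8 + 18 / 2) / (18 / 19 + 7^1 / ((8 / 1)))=2584 / 277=9.33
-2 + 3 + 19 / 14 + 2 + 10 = 201 / 14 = 14.36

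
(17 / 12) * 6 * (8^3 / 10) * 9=19584 / 5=3916.80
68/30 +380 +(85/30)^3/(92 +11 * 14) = 101585173/265680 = 382.36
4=4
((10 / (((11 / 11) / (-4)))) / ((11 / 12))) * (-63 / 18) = 1680 / 11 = 152.73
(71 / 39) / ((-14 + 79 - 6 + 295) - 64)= 71 / 11310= 0.01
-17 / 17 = -1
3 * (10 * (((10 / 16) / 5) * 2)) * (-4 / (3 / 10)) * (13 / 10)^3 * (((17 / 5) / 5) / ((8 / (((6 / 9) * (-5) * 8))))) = 37349 / 75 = 497.99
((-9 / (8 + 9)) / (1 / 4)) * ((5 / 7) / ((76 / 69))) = -3105 / 2261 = -1.37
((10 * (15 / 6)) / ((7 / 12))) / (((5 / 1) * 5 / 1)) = 12 / 7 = 1.71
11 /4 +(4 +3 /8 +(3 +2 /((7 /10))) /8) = 55 /7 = 7.86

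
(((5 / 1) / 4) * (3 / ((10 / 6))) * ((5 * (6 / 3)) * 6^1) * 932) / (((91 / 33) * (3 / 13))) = 197717.14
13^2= 169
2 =2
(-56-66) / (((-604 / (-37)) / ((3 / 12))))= -2257 / 1208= -1.87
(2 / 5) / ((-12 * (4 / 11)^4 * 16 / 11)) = -161051 / 122880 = -1.31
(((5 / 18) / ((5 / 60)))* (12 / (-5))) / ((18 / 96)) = -128 / 3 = -42.67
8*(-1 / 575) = -8 / 575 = -0.01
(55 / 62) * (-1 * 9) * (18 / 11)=-405 / 31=-13.06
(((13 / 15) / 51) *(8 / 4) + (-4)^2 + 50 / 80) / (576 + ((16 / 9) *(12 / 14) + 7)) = 713671 / 25041000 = 0.03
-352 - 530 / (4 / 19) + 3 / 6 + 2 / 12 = -17213 / 6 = -2868.83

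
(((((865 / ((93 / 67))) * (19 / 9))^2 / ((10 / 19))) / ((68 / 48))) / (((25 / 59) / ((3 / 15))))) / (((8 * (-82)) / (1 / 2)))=-54369410746361 / 65106212400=-835.09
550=550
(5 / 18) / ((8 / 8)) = 5 / 18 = 0.28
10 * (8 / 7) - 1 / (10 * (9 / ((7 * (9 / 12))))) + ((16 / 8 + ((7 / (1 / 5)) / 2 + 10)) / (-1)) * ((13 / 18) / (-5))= 39391 / 2520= 15.63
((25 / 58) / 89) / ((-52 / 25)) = -625 / 268424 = -0.00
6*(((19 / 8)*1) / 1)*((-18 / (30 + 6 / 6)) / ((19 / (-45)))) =19.60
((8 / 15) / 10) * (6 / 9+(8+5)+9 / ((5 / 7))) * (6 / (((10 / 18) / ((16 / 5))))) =151296 / 3125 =48.41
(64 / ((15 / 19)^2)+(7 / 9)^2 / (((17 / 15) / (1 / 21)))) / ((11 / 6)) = 7071574 / 126225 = 56.02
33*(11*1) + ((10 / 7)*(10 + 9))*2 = 2921 / 7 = 417.29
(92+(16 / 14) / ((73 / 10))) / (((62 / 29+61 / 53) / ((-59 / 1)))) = -4270443836 / 2583105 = -1653.22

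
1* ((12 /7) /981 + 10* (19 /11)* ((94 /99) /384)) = 0.04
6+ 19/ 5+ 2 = 59/ 5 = 11.80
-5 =-5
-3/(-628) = 3/628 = 0.00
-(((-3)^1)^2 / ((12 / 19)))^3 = -2893.64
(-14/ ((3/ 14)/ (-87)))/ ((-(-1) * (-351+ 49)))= -2842/ 151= -18.82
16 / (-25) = -16 / 25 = -0.64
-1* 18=-18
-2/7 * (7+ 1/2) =-15/7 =-2.14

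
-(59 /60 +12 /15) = -107 /60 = -1.78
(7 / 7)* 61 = 61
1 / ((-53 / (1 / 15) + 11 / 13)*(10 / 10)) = -13 / 10324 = -0.00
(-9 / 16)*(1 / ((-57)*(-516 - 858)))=-1 / 139232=-0.00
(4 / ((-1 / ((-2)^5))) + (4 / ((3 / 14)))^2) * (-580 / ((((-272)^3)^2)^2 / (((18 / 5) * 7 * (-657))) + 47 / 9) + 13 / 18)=11427072700065294753479076279528224 / 33208700082709847697751511717847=344.10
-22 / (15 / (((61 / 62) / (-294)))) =671 / 136710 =0.00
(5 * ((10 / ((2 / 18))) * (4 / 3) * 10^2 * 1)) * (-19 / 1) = -1140000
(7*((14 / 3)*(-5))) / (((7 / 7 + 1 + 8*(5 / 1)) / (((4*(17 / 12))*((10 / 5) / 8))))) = -595 / 108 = -5.51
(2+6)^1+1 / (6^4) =10369 / 1296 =8.00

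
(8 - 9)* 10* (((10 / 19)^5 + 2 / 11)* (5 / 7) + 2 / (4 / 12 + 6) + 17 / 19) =-2610594810 / 190659623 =-13.69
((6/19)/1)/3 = 2/19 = 0.11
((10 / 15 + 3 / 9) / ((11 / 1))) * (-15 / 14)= -15 / 154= -0.10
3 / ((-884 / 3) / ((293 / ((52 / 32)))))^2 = 1.12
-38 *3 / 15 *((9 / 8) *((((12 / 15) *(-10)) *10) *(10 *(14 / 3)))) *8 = 255360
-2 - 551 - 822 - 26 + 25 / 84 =-117659 / 84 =-1400.70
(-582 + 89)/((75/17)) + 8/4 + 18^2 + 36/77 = 1240013/5775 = 214.72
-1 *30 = -30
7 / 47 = 0.15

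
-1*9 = -9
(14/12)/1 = 1.17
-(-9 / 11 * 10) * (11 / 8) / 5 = 9 / 4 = 2.25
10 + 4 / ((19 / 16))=254 / 19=13.37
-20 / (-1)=20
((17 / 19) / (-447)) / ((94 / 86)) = -731 / 399171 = -0.00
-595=-595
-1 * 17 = -17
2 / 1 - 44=-42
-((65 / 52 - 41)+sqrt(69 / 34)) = 159 / 4 - sqrt(2346) / 34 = 38.33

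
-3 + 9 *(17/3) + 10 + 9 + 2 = 69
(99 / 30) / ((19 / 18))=297 / 95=3.13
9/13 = 0.69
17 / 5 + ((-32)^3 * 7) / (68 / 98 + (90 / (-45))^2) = -5619321 / 115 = -48863.66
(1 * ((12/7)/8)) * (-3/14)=-9/196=-0.05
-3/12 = -1/4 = -0.25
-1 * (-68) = 68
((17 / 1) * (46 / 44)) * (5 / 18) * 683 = 1335265 / 396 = 3371.88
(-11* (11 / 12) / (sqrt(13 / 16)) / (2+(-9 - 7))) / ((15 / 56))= 484* sqrt(13) / 585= 2.98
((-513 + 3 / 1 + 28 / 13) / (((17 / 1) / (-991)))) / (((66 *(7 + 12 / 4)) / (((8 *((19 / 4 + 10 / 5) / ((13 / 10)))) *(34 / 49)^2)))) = 4004060184 / 4463459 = 897.08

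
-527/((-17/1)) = 31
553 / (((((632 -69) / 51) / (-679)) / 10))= -340139.20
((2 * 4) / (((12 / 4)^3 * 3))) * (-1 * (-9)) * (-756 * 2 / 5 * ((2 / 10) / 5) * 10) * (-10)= 5376 / 5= 1075.20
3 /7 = 0.43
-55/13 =-4.23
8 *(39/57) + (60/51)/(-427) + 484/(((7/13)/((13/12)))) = 405170315/413763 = 979.23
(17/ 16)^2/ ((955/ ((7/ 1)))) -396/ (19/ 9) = -871288283/ 4645120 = -187.57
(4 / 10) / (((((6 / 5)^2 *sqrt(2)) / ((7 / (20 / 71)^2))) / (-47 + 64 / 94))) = -76819799 *sqrt(2) / 135360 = -802.60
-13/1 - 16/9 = -133/9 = -14.78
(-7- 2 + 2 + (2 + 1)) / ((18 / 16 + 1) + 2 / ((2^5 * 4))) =-256 / 137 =-1.87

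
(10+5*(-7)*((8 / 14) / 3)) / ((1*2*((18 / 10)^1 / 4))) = 100 / 27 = 3.70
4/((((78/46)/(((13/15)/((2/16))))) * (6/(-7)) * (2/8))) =-76.33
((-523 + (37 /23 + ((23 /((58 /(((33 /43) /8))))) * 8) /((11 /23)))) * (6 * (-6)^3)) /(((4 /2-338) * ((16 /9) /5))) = -36293929605 /6424544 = -5649.26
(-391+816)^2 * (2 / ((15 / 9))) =216750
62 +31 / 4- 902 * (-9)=32751 / 4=8187.75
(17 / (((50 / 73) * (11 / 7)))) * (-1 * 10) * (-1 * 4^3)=555968 / 55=10108.51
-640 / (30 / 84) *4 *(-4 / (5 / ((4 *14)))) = 321126.40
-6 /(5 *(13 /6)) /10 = -18 /325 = -0.06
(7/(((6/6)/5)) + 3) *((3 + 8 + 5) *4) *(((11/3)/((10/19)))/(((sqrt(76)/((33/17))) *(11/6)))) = 40128 *sqrt(19)/85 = 2057.81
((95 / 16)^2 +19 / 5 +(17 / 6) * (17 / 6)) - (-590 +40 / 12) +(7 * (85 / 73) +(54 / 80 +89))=615224501 / 840960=731.57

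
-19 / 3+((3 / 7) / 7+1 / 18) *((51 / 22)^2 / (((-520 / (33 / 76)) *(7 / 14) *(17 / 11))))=-147188239 / 23237760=-6.33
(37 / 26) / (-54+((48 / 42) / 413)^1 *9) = -106967 / 4057092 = -0.03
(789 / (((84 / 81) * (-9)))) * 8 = -4734 / 7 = -676.29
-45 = -45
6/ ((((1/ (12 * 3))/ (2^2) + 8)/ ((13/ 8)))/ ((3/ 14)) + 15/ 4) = 8424/ 37549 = 0.22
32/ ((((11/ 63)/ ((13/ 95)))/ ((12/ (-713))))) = -314496/ 745085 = -0.42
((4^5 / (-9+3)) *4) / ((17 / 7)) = -14336 / 51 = -281.10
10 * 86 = 860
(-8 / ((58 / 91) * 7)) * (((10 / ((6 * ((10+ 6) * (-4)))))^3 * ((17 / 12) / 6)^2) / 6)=469625 / 1596092055552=0.00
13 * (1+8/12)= 65/3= 21.67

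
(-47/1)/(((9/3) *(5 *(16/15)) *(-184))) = 47/2944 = 0.02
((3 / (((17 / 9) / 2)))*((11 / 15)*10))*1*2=792 / 17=46.59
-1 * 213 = -213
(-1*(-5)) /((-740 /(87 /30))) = -0.02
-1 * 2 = -2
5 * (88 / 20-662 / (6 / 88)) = -145574 / 3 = -48524.67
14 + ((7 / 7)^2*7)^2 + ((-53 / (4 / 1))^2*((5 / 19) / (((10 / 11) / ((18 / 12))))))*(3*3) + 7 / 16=911413 / 1216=749.52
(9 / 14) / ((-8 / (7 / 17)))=-9 / 272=-0.03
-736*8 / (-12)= 1472 / 3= 490.67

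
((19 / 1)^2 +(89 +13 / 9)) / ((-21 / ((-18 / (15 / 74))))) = 601324 / 315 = 1908.97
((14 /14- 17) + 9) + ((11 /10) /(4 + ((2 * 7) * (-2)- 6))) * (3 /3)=-2111 /300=-7.04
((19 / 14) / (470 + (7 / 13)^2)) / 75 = 0.00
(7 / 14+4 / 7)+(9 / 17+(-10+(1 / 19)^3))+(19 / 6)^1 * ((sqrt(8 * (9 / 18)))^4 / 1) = 206998475 / 4897326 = 42.27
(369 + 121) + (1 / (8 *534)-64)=1819873 / 4272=426.00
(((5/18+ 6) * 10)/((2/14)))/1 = 3955/9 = 439.44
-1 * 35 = -35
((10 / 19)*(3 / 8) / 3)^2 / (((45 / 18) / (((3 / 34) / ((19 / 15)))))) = 225 / 1865648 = 0.00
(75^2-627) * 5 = 24990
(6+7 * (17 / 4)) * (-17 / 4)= -2431 / 16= -151.94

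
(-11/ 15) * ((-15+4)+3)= 88/ 15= 5.87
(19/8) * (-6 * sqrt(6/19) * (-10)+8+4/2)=95/4+15 * sqrt(114)/2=103.83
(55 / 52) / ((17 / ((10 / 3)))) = 275 / 1326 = 0.21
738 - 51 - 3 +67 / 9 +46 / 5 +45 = 745.64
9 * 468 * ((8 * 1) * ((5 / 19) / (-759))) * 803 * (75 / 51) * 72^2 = -531318528000 / 7429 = -71519521.87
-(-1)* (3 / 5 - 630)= -3147 / 5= -629.40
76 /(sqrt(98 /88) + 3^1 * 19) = 1.31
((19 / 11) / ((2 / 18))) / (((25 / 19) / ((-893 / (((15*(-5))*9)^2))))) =-322373 / 13921875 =-0.02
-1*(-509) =509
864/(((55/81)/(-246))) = -17216064/55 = -313019.35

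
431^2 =185761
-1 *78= -78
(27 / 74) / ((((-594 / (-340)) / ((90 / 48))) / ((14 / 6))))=2975 / 3256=0.91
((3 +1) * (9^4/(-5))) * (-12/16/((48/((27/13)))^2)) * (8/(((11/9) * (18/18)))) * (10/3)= 4782969/29744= 160.80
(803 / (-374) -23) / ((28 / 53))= -45315 / 952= -47.60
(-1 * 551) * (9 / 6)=-1653 / 2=-826.50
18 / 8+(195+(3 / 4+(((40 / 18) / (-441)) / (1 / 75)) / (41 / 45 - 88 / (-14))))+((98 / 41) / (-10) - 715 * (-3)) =22863510962 / 9759435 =2342.71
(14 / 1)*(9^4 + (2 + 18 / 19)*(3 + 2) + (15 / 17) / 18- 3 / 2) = 89186762 / 969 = 92040.00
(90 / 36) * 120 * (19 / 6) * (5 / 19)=250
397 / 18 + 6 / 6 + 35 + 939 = 17947 / 18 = 997.06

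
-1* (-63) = 63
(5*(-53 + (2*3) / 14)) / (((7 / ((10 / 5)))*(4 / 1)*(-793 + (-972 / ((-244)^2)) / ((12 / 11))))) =54773120 / 2313434011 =0.02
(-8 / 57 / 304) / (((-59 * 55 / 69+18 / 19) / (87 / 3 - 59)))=-345 / 1147847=-0.00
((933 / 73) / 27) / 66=311 / 43362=0.01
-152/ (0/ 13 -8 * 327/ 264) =1672/ 109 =15.34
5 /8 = 0.62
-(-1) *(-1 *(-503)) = 503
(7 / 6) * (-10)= -35 / 3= -11.67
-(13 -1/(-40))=-521/40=-13.02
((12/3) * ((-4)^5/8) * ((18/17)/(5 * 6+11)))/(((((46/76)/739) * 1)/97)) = -25103960064/16031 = -1565963.45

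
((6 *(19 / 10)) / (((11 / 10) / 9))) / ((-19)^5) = -54 / 1433531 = -0.00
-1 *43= -43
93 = 93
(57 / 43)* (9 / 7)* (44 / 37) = 22572 / 11137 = 2.03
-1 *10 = -10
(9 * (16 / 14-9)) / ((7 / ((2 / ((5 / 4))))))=-792 / 49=-16.16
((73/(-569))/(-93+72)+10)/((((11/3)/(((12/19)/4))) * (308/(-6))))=-1076067/128196838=-0.01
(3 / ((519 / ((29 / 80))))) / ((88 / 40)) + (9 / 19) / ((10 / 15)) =411599 / 578512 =0.71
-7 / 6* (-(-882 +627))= -595 / 2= -297.50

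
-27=-27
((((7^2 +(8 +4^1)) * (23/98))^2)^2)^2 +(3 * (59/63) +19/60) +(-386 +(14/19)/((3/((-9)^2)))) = 4278643861315044654877952189/2424674614358088960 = 1764625998.05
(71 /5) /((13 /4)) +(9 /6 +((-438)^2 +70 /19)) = 473878277 /2470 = 191853.55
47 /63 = 0.75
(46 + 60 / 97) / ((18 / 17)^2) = 653429 / 15714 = 41.58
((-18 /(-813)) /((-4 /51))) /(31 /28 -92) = 2142 /689695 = 0.00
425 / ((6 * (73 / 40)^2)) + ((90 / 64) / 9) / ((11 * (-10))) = 239344013 / 11254848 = 21.27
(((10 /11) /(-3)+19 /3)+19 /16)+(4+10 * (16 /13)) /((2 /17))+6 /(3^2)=1005575 /6864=146.50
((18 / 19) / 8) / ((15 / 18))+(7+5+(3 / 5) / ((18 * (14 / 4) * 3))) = 145379 / 11970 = 12.15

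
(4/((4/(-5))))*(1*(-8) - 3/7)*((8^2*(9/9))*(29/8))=68440/7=9777.14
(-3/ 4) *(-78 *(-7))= -819/ 2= -409.50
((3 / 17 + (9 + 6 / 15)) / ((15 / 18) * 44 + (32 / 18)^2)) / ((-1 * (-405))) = 407 / 685525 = 0.00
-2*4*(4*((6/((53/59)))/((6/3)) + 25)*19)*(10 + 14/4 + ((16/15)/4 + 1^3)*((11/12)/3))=-239280.46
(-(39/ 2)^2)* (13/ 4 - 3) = -1521/ 16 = -95.06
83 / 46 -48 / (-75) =2811 / 1150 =2.44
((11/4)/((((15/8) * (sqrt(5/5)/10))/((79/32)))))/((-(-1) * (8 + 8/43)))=3397/768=4.42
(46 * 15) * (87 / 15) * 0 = 0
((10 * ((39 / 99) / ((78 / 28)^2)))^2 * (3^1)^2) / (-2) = -1920800 / 1656369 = -1.16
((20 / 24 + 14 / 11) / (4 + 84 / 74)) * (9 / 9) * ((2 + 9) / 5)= 5143 / 5700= 0.90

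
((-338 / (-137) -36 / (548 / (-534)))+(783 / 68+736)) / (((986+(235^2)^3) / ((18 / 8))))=21940917 / 2092066041782330768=0.00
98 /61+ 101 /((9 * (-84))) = 67927 /46116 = 1.47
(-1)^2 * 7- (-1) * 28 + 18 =53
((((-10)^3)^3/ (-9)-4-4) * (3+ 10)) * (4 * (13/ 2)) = 337999975664/ 9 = 37555552851.56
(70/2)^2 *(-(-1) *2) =2450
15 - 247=-232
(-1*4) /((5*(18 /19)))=-38 /45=-0.84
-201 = -201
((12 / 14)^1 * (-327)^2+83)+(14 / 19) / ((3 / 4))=36603227 / 399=91737.41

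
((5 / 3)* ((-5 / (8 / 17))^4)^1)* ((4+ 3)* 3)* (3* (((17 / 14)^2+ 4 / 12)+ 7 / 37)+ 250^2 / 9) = 3100243570.63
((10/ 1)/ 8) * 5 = 25/ 4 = 6.25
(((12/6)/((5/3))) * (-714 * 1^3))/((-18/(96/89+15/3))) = 128758/445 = 289.34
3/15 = 1/5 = 0.20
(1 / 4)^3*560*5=175 / 4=43.75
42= 42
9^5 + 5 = 59054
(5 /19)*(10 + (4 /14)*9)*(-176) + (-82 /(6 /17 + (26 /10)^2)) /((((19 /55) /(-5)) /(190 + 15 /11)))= 12603767630 /402059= 31348.05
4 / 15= 0.27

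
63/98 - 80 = -1111/14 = -79.36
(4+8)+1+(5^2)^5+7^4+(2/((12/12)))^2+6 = 9768049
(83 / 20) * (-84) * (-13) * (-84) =-1903356 / 5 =-380671.20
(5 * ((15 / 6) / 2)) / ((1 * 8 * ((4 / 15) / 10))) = 1875 / 64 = 29.30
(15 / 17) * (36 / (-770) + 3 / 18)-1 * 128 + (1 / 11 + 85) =-112059 / 2618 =-42.80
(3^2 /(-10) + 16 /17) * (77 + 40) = 4.82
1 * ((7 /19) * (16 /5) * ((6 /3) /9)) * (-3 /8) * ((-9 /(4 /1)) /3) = 7 /95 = 0.07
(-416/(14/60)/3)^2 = 17305600/49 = 353175.51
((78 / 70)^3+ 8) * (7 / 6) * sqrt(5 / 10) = 402319 * sqrt(2) / 73500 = 7.74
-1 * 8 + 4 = -4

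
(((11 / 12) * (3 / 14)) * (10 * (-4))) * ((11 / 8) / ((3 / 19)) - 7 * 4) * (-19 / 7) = -483835 / 1176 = -411.42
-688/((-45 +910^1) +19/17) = -2924/3681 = -0.79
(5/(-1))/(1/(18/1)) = -90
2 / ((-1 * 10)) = -1 / 5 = -0.20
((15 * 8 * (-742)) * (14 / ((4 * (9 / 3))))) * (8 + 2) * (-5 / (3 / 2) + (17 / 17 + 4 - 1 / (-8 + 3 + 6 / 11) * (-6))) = -996400 / 3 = -332133.33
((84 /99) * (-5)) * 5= -700 /33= -21.21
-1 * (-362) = 362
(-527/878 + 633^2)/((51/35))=12313154525/44778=274982.24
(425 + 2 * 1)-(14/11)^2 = 51471/121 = 425.38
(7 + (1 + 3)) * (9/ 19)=99/ 19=5.21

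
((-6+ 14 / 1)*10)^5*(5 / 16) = 1024000000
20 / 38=10 / 19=0.53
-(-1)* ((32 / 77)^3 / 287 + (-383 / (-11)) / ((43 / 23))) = 104928588073 / 5634073753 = 18.62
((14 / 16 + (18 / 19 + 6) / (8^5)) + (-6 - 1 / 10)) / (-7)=580877 / 778240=0.75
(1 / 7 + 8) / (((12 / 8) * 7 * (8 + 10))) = 19 / 441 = 0.04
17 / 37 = 0.46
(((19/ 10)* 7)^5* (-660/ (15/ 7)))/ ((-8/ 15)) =9613248851283/ 40000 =240331221.28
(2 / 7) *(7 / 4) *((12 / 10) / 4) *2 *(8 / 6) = 2 / 5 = 0.40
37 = 37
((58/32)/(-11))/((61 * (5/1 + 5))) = -29/107360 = -0.00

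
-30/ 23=-1.30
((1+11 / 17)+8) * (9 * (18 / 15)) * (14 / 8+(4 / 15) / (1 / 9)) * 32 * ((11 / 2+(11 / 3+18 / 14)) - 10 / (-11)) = 5144355936 / 32725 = 157199.57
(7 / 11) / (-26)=-7 / 286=-0.02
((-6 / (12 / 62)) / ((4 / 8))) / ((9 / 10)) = -620 / 9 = -68.89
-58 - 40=-98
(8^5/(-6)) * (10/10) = -5461.33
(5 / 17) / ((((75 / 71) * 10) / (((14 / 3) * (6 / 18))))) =497 / 11475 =0.04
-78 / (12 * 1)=-13 / 2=-6.50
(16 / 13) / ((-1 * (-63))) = 16 / 819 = 0.02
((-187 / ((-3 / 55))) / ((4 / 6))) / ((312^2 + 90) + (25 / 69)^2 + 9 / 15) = 0.05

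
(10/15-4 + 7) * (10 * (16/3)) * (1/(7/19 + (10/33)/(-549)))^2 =23171274862560/16034903641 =1445.05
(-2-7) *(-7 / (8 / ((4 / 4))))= 63 / 8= 7.88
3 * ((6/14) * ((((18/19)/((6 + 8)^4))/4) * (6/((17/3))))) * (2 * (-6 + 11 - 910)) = -659745/43429288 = -0.02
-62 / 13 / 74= -31 / 481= -0.06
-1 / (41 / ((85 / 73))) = -85 / 2993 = -0.03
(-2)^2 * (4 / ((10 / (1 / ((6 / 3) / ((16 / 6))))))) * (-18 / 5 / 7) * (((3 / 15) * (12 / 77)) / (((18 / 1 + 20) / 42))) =-6912 / 182875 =-0.04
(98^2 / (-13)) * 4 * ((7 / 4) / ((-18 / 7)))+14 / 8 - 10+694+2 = 2698.84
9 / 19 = 0.47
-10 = -10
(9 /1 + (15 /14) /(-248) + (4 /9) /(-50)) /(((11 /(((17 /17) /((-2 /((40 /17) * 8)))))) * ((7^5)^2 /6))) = -28081924 /171938446937565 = -0.00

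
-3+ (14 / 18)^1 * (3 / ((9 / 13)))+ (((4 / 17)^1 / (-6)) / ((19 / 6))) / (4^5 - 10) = 545852 / 1473849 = 0.37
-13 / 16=-0.81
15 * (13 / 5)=39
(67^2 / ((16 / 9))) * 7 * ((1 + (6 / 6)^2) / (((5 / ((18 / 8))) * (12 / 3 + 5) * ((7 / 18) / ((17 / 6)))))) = 12877.82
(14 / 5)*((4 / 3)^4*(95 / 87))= 68096 / 7047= 9.66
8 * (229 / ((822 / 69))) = 21068 / 137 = 153.78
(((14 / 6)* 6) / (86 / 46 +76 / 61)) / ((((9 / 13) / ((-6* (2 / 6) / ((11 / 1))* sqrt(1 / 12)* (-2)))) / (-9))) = -510692* sqrt(3) / 144243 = -6.13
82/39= 2.10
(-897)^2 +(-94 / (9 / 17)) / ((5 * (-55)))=1991408873 / 2475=804609.65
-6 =-6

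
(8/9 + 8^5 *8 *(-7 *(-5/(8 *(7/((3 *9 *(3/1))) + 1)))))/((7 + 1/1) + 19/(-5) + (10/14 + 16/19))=17374709030/94743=183387.79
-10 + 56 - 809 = -763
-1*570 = -570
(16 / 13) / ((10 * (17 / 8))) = 64 / 1105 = 0.06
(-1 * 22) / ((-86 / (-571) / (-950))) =5966950 / 43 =138766.28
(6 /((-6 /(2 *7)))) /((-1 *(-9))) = -14 /9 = -1.56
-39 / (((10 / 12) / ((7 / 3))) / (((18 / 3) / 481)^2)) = -1512 / 88985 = -0.02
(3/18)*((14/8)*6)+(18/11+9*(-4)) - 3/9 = -4349/132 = -32.95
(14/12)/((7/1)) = 1/6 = 0.17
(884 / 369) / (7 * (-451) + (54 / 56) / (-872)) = -21583744 / 28443014091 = -0.00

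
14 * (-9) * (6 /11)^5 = -979776 /161051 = -6.08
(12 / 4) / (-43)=-3 / 43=-0.07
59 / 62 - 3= -127 / 62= -2.05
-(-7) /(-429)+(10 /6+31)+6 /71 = 332357 /10153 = 32.73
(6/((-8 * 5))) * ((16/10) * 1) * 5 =-6/5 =-1.20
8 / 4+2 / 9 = 20 / 9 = 2.22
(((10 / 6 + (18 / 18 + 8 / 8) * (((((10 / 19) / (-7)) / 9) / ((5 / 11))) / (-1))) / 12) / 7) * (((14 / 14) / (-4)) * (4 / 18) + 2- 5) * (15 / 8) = -560725 / 4826304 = -0.12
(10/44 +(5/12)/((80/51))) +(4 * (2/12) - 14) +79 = 139729/2112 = 66.16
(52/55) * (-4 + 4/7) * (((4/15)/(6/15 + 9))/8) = -0.01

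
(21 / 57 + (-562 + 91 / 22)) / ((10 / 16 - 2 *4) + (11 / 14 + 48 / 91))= 84824012 / 922317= 91.97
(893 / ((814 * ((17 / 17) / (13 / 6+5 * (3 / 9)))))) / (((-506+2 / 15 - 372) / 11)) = -0.05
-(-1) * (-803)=-803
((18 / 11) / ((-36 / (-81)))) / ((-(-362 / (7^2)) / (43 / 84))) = 8127 / 31856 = 0.26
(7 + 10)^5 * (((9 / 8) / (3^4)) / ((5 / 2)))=1419857 / 180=7888.09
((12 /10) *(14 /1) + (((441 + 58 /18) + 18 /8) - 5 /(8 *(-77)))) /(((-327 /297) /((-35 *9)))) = 115579179 /872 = 132544.93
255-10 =245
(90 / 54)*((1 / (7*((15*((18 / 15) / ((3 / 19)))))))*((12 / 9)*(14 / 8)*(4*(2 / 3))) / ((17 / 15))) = 100 / 8721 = 0.01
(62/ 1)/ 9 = 62/ 9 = 6.89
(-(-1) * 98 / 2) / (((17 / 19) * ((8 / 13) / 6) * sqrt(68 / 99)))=108927 * sqrt(187) / 2312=644.27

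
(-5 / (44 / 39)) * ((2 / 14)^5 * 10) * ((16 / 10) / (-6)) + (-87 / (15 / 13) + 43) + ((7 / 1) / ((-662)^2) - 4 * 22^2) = -797410713264601 / 405106179940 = -1968.40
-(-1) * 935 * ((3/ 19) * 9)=25245/ 19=1328.68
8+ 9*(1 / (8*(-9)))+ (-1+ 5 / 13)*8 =307 / 104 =2.95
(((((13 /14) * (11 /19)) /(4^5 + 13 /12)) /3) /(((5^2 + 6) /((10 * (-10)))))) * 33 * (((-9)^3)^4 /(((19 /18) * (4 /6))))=-7197038906330730600 /963623437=-7468725468.88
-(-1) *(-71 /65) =-71 /65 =-1.09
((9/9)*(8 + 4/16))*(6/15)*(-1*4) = -66/5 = -13.20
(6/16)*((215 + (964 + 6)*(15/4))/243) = 7705/1296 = 5.95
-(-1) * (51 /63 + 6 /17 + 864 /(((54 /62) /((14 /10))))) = 2481083 /1785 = 1389.96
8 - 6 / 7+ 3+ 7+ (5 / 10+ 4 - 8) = 191 / 14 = 13.64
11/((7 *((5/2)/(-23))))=-506/35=-14.46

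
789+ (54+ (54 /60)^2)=84381 /100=843.81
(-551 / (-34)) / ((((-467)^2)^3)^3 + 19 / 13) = 7163 / 493317042903682426530361948351347235792920911987024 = 0.00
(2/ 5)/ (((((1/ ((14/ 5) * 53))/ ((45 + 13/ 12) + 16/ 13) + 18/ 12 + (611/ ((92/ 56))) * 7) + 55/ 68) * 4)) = 2141390482/ 55798217577625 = 0.00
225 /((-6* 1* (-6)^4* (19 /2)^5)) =-25 /66854673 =-0.00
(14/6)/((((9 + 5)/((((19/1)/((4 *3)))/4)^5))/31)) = 76759069/1528823808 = 0.05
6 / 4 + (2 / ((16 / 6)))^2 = 33 / 16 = 2.06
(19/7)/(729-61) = 19/4676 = 0.00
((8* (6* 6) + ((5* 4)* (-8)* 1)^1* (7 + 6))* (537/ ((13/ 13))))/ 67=-962304/ 67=-14362.75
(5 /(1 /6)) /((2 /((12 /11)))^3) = 6480 /1331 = 4.87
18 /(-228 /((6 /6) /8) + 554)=-9 /635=-0.01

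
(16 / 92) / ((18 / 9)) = 0.09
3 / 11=0.27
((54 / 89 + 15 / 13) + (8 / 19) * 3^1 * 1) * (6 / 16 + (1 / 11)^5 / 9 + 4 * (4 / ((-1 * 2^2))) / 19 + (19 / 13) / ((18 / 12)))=72270990895003 / 20987397140424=3.44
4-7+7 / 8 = -17 / 8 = -2.12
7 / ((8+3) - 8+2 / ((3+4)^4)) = 2.33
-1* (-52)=52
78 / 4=39 / 2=19.50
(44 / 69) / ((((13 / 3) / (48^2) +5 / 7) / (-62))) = -43997184 / 796973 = -55.21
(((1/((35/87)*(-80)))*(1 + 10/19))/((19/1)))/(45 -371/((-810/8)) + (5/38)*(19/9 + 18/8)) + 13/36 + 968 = 70268506815011/72564366420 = 968.36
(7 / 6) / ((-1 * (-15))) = 7 / 90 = 0.08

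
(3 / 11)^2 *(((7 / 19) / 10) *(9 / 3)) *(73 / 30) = 4599 / 229900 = 0.02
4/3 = 1.33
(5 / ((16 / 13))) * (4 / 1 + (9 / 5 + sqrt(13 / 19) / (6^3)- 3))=11.39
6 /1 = 6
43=43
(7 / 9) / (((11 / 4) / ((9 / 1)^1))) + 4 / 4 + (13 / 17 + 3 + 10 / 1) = 3237 / 187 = 17.31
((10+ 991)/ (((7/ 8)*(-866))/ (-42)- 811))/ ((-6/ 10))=40040/ 19031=2.10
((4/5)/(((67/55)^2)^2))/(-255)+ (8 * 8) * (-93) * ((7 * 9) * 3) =-1156096573922788/1027707171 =-1124928.00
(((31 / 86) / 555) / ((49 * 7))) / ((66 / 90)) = 31 / 12005686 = 0.00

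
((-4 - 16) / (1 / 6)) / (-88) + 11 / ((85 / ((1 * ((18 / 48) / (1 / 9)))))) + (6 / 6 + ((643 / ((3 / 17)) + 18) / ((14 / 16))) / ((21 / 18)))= 1315711203 / 366520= 3589.74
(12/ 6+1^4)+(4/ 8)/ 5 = 31/ 10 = 3.10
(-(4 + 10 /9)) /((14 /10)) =-230 /63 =-3.65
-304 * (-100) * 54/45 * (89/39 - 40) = -17887360/13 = -1375950.77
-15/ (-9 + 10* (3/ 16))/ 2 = 20/ 19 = 1.05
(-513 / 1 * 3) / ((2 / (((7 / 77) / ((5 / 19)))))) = -29241 / 110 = -265.83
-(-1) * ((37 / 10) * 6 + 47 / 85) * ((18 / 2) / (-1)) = -17406 / 85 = -204.78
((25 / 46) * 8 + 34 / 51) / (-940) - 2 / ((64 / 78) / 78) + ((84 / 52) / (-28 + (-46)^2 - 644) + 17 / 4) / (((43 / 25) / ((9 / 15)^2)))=-4953819599153 / 26177366280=-189.24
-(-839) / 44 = 839 / 44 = 19.07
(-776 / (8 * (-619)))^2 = 9409 / 383161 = 0.02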